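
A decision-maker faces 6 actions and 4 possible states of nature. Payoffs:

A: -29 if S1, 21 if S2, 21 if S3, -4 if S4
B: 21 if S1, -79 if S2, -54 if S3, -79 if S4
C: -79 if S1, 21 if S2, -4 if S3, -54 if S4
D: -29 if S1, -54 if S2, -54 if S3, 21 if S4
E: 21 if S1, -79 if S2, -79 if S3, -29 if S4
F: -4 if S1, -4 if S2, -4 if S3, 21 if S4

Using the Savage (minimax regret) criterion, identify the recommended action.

Column bests: S1=21, S2=21, S3=21, S4=21.
A regrets: 50, 0, 0, 25 → max 50
B regrets: 0, 100, 75, 100 → max 100
C regrets: 100, 0, 25, 75 → max 100
D regrets: 50, 75, 75, 0 → max 75
E regrets: 0, 100, 100, 50 → max 100
F regrets: 25, 25, 25, 0 → max 25
Smallest max regret = 25 → F.

F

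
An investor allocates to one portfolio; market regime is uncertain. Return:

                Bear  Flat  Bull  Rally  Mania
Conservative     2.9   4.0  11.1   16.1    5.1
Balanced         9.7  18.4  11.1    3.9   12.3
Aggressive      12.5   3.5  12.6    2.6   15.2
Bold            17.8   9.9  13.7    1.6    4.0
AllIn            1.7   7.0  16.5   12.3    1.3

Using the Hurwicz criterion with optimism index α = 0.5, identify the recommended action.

Balanced

Conservative: 0.5·16.1 + 0.5·2.9 = 9.5
Balanced: 0.5·18.4 + 0.5·3.9 = 11.15
Aggressive: 0.5·15.2 + 0.5·2.6 = 8.9
Bold: 0.5·17.8 + 0.5·1.6 = 9.7
AllIn: 0.5·16.5 + 0.5·1.3 = 8.9
Highest Hurwicz score = 11.15 → Balanced.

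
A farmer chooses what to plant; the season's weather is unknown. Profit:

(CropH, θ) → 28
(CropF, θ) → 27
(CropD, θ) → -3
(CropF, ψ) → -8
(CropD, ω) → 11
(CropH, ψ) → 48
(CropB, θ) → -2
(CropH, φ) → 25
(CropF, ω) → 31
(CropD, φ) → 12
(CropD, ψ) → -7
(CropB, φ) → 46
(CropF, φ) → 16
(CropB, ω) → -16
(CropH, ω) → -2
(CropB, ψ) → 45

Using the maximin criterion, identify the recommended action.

CropH

Row minima: CropD=-7, CropB=-16, CropF=-8, CropH=-2
Best worst-case = -2 → CropH.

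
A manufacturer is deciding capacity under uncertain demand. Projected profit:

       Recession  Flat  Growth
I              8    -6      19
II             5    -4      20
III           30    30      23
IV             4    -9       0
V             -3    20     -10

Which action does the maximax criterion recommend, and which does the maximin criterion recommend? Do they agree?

maximax → III; maximin → III (agree)

Row maxima: I=19, II=20, III=30, IV=4, V=20
Best best-case = 30 → III.
Row minima: I=-6, II=-4, III=23, IV=-9, V=-10
Best worst-case = 23 → III.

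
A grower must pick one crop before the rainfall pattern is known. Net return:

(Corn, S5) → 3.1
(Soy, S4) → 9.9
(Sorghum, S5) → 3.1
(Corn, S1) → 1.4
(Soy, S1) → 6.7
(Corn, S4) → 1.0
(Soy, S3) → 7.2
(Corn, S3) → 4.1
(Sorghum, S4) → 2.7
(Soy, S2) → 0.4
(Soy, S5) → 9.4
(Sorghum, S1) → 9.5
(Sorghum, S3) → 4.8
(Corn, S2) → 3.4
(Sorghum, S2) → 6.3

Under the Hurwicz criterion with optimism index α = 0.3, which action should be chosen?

Soy: 0.3·9.9 + 0.7·0.4 = 3.25
Corn: 0.3·4.1 + 0.7·1.0 = 1.93
Sorghum: 0.3·9.5 + 0.7·2.7 = 4.74
Highest Hurwicz score = 4.74 → Sorghum.

Sorghum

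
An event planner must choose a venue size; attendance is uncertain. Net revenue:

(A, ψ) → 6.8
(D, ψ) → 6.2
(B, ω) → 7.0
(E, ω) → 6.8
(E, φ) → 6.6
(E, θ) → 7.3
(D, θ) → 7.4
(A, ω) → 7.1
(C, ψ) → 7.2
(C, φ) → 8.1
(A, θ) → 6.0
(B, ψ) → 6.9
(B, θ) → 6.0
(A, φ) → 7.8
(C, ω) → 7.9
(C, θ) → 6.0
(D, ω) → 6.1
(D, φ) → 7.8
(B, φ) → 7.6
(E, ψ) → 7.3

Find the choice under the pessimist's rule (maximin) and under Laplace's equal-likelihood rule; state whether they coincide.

Row minima: A=6.0, B=6.0, C=6.0, D=6.1, E=6.6
Best worst-case = 6.6 → E.
Row averages: A=6.925, B=6.875, C=7.3, D=6.875, E=7
Highest average = 7.3 → C.

maximin → E; laplace → C (disagree)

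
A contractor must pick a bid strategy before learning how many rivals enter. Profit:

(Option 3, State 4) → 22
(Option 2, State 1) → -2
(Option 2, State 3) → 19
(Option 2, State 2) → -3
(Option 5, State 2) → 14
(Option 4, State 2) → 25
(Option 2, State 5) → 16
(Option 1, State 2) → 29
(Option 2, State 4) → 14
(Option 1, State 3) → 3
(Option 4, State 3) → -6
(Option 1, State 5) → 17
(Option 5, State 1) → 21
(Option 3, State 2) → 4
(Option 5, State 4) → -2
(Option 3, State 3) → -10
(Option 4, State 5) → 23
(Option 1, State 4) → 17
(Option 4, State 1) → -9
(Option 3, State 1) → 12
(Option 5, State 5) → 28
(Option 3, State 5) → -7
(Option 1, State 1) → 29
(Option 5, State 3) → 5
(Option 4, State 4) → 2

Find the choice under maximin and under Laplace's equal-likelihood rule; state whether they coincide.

Row minima: Option 1=3, Option 2=-3, Option 3=-10, Option 4=-9, Option 5=-2
Best worst-case = 3 → Option 1.
Row averages: Option 1=19, Option 2=8.8, Option 3=4.2, Option 4=7, Option 5=13.2
Highest average = 19 → Option 1.

maximin → Option 1; laplace → Option 1 (agree)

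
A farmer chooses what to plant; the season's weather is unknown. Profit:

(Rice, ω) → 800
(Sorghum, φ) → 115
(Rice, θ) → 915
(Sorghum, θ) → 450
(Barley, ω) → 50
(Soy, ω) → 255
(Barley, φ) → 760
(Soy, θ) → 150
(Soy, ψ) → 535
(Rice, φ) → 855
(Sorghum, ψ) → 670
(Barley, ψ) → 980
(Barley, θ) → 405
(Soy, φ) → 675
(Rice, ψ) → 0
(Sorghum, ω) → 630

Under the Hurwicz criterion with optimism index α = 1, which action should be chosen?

Barley: 1·980 + 0·50 = 980
Sorghum: 1·670 + 0·115 = 670
Rice: 1·915 + 0·0 = 915
Soy: 1·675 + 0·150 = 675
Highest Hurwicz score = 980 → Barley.

Barley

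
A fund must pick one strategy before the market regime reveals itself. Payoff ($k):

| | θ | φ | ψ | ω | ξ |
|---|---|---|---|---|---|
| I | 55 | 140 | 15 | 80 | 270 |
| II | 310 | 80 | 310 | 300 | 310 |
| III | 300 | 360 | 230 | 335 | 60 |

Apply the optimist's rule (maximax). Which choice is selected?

III

Row maxima: I=270, II=310, III=360
Best best-case = 360 → III.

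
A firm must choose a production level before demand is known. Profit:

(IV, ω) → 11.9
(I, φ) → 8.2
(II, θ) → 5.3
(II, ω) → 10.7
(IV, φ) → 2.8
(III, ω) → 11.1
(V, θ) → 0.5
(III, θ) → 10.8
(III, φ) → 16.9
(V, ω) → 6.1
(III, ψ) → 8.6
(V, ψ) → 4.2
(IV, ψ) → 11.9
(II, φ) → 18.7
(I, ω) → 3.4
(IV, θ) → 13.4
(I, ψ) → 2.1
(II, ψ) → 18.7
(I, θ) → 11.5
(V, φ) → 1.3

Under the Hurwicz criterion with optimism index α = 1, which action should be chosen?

I: 1·11.5 + 0·2.1 = 11.5
II: 1·18.7 + 0·5.3 = 18.7
III: 1·16.9 + 0·8.6 = 16.9
IV: 1·13.4 + 0·2.8 = 13.4
V: 1·6.1 + 0·0.5 = 6.1
Highest Hurwicz score = 18.7 → II.

II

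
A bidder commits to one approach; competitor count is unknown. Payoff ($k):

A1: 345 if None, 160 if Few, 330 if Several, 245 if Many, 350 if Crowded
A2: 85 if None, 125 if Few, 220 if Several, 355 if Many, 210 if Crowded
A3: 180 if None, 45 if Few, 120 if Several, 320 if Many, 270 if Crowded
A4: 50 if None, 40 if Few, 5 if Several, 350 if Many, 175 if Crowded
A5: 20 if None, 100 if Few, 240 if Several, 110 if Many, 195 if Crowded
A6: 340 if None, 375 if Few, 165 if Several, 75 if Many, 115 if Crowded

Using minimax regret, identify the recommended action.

Column bests: None=345, Few=375, Several=330, Many=355, Crowded=350.
A1 regrets: 0, 215, 0, 110, 0 → max 215
A2 regrets: 260, 250, 110, 0, 140 → max 260
A3 regrets: 165, 330, 210, 35, 80 → max 330
A4 regrets: 295, 335, 325, 5, 175 → max 335
A5 regrets: 325, 275, 90, 245, 155 → max 325
A6 regrets: 5, 0, 165, 280, 235 → max 280
Smallest max regret = 215 → A1.

A1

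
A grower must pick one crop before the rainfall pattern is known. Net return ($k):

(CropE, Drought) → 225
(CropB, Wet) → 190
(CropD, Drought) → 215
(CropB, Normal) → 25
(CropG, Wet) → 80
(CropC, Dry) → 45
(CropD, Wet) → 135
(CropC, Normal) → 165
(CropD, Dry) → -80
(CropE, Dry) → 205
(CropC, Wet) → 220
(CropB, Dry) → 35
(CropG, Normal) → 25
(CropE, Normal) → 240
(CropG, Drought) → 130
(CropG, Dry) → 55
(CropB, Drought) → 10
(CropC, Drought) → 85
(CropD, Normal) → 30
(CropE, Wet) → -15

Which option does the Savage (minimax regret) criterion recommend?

Column bests: Drought=225, Dry=205, Normal=240, Wet=220.
CropG regrets: 95, 150, 215, 140 → max 215
CropD regrets: 10, 285, 210, 85 → max 285
CropB regrets: 215, 170, 215, 30 → max 215
CropE regrets: 0, 0, 0, 235 → max 235
CropC regrets: 140, 160, 75, 0 → max 160
Smallest max regret = 160 → CropC.

CropC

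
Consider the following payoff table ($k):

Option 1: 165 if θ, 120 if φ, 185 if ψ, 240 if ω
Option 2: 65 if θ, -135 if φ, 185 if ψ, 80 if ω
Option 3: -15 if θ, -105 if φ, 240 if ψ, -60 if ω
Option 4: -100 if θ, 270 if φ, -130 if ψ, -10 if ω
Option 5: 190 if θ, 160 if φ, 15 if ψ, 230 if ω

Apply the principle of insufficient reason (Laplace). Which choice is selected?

Option 1

Row averages: Option 1=177.5, Option 2=48.75, Option 3=15, Option 4=7.5, Option 5=148.75
Highest average = 177.5 → Option 1.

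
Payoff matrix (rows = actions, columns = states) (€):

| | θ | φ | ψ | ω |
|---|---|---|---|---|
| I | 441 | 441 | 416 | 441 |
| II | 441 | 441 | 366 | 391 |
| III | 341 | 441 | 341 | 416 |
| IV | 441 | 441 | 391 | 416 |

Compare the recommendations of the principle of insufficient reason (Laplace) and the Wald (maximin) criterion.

Row averages: I=434.75, II=409.75, III=384.75, IV=422.25
Highest average = 434.75 → I.
Row minima: I=416, II=366, III=341, IV=391
Best worst-case = 416 → I.

laplace → I; maximin → I (agree)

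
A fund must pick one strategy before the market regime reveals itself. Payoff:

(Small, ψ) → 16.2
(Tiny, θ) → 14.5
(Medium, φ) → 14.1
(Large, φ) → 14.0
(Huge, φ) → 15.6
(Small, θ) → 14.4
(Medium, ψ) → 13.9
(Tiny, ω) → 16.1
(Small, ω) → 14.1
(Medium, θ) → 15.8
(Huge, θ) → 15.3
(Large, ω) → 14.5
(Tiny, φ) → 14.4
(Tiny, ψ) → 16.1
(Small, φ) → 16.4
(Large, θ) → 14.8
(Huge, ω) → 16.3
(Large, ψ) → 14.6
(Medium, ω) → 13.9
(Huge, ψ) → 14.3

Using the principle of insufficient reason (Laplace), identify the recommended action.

Huge

Row averages: Tiny=15.275, Small=15.275, Medium=14.425, Large=14.475, Huge=15.375
Highest average = 15.375 → Huge.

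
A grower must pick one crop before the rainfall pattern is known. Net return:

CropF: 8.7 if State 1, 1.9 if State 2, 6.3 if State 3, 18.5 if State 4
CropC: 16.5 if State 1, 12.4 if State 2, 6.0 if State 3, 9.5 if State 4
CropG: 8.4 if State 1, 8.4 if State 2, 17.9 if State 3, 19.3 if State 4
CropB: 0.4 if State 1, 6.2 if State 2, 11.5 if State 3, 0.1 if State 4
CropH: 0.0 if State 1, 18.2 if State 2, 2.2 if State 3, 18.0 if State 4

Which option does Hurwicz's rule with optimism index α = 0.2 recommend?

CropF: 0.2·18.5 + 0.8·1.9 = 5.22
CropC: 0.2·16.5 + 0.8·6.0 = 8.1
CropG: 0.2·19.3 + 0.8·8.4 = 10.58
CropB: 0.2·11.5 + 0.8·0.1 = 2.38
CropH: 0.2·18.2 + 0.8·0.0 = 3.64
Highest Hurwicz score = 10.58 → CropG.

CropG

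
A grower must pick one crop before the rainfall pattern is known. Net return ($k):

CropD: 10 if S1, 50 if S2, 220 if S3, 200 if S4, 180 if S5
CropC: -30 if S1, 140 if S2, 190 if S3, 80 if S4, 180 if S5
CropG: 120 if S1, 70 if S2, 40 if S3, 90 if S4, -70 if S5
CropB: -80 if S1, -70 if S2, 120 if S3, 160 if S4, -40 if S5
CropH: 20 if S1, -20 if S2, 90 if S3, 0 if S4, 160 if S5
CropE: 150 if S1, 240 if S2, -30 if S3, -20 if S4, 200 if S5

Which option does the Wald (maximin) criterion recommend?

CropD

Row minima: CropD=10, CropC=-30, CropG=-70, CropB=-80, CropH=-20, CropE=-30
Best worst-case = 10 → CropD.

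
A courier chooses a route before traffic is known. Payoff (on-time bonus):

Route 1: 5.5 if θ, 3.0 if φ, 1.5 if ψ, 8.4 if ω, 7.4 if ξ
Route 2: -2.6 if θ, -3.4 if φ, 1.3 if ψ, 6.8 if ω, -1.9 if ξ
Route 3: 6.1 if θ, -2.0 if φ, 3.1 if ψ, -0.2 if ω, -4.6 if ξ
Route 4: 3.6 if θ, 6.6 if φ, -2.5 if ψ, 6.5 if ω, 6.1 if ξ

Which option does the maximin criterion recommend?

Route 1

Row minima: Route 1=1.5, Route 2=-3.4, Route 3=-4.6, Route 4=-2.5
Best worst-case = 1.5 → Route 1.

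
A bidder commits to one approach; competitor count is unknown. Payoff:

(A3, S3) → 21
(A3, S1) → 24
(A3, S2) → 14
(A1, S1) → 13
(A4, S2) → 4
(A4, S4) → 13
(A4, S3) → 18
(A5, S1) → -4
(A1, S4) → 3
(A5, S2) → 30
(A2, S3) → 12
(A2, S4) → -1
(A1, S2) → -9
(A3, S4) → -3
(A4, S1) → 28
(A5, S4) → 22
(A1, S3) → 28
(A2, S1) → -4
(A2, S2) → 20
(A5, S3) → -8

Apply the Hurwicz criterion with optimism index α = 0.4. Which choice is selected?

A4

A1: 0.4·28 + 0.6·(-9) = 5.8
A2: 0.4·20 + 0.6·(-4) = 5.6
A3: 0.4·24 + 0.6·(-3) = 7.8
A4: 0.4·28 + 0.6·4 = 13.6
A5: 0.4·30 + 0.6·(-8) = 7.2
Highest Hurwicz score = 13.6 → A4.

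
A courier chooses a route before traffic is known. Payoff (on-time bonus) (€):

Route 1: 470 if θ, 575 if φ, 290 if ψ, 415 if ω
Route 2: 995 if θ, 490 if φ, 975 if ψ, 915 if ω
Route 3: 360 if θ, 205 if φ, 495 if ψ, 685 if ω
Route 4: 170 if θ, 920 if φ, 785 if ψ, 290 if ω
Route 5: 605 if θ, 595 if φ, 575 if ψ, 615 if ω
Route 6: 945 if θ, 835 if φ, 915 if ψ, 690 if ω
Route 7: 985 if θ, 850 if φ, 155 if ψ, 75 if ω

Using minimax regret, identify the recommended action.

Route 6

Column bests: θ=995, φ=920, ψ=975, ω=915.
Route 1 regrets: 525, 345, 685, 500 → max 685
Route 2 regrets: 0, 430, 0, 0 → max 430
Route 3 regrets: 635, 715, 480, 230 → max 715
Route 4 regrets: 825, 0, 190, 625 → max 825
Route 5 regrets: 390, 325, 400, 300 → max 400
Route 6 regrets: 50, 85, 60, 225 → max 225
Route 7 regrets: 10, 70, 820, 840 → max 840
Smallest max regret = 225 → Route 6.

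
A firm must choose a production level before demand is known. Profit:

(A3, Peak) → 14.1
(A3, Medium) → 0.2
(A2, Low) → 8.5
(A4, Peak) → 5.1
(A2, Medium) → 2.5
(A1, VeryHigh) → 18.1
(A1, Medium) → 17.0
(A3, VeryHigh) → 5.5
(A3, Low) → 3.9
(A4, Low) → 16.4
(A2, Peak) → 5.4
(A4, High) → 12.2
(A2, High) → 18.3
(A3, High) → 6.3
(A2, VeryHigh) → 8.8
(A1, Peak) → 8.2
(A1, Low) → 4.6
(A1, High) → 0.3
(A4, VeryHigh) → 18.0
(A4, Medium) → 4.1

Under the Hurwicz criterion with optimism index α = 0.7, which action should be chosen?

A4

A1: 0.7·18.1 + 0.3·0.3 = 12.76
A2: 0.7·18.3 + 0.3·2.5 = 13.56
A3: 0.7·14.1 + 0.3·0.2 = 9.93
A4: 0.7·18.0 + 0.3·4.1 = 13.83
Highest Hurwicz score = 13.83 → A4.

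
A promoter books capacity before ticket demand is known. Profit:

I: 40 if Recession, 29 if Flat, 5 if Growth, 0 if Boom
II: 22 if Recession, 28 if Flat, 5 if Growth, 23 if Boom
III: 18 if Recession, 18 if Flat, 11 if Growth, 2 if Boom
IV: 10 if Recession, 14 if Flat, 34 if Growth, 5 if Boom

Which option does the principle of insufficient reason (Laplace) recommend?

Row averages: I=18.5, II=19.5, III=12.25, IV=15.75
Highest average = 19.5 → II.

II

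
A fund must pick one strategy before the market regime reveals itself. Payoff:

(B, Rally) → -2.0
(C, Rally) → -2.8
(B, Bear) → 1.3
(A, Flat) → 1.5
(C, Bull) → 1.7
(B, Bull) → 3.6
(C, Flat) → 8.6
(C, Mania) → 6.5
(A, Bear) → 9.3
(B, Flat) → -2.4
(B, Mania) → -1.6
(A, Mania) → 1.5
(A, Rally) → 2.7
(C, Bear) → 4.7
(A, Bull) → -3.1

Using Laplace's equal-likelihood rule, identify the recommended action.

C

Row averages: A=2.38, B=-0.22, C=3.74
Highest average = 3.74 → C.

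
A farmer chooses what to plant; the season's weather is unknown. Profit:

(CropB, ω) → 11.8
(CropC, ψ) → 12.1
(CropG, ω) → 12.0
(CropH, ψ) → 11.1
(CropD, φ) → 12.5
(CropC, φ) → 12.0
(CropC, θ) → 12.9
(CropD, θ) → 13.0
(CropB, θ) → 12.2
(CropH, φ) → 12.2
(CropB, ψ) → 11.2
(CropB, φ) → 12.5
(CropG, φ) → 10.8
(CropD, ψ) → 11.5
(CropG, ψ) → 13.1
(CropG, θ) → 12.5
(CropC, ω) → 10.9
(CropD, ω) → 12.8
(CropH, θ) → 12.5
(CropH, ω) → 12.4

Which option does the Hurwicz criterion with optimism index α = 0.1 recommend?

CropD

CropH: 0.1·12.5 + 0.9·11.1 = 11.24
CropG: 0.1·13.1 + 0.9·10.8 = 11.03
CropD: 0.1·13.0 + 0.9·11.5 = 11.65
CropB: 0.1·12.5 + 0.9·11.2 = 11.33
CropC: 0.1·12.9 + 0.9·10.9 = 11.1
Highest Hurwicz score = 11.65 → CropD.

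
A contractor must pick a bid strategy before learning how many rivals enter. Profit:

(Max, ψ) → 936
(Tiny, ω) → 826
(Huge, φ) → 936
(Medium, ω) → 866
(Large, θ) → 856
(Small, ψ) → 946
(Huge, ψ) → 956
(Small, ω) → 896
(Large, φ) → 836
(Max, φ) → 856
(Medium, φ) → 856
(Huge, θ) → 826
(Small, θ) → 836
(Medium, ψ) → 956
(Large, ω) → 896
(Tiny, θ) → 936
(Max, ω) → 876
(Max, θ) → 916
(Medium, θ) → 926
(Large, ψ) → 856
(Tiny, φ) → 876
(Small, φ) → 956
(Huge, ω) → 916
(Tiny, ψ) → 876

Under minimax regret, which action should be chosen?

Column bests: θ=936, φ=956, ψ=956, ω=916.
Tiny regrets: 0, 80, 80, 90 → max 90
Small regrets: 100, 0, 10, 20 → max 100
Medium regrets: 10, 100, 0, 50 → max 100
Large regrets: 80, 120, 100, 20 → max 120
Huge regrets: 110, 20, 0, 0 → max 110
Max regrets: 20, 100, 20, 40 → max 100
Smallest max regret = 90 → Tiny.

Tiny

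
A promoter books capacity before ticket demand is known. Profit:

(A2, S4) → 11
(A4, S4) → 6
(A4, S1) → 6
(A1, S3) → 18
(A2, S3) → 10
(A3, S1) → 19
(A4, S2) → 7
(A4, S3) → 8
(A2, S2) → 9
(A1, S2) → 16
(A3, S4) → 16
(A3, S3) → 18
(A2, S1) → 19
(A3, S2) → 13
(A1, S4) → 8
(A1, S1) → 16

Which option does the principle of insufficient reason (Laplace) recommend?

A3

Row averages: A1=14.5, A2=12.25, A3=16.5, A4=6.75
Highest average = 16.5 → A3.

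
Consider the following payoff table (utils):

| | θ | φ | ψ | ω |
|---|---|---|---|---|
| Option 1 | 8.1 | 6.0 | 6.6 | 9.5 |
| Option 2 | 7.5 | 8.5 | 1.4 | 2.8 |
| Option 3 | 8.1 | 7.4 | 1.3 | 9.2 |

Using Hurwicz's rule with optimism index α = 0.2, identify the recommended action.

Option 1

Option 1: 0.2·9.5 + 0.8·6.0 = 6.7
Option 2: 0.2·8.5 + 0.8·1.4 = 2.82
Option 3: 0.2·9.2 + 0.8·1.3 = 2.88
Highest Hurwicz score = 6.7 → Option 1.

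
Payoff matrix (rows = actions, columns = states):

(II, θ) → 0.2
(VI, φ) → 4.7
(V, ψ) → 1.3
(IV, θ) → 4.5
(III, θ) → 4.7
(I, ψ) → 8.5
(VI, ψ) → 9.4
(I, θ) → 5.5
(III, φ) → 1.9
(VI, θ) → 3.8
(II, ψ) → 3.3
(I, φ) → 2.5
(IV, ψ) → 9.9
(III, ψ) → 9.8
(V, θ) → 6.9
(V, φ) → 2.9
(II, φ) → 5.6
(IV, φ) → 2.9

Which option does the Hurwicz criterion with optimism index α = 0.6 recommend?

I: 0.6·8.5 + 0.4·2.5 = 6.1
II: 0.6·5.6 + 0.4·0.2 = 3.44
III: 0.6·9.8 + 0.4·1.9 = 6.64
IV: 0.6·9.9 + 0.4·2.9 = 7.1
V: 0.6·6.9 + 0.4·1.3 = 4.66
VI: 0.6·9.4 + 0.4·3.8 = 7.16
Highest Hurwicz score = 7.16 → VI.

VI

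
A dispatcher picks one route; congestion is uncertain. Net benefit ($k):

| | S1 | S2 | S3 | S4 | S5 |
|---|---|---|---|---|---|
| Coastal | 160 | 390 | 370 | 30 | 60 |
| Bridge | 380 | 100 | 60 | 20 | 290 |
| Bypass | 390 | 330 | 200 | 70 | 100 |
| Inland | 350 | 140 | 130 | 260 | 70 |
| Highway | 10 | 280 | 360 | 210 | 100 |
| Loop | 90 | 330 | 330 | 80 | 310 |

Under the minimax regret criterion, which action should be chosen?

Column bests: S1=390, S2=390, S3=370, S4=260, S5=310.
Coastal regrets: 230, 0, 0, 230, 250 → max 250
Bridge regrets: 10, 290, 310, 240, 20 → max 310
Bypass regrets: 0, 60, 170, 190, 210 → max 210
Inland regrets: 40, 250, 240, 0, 240 → max 250
Highway regrets: 380, 110, 10, 50, 210 → max 380
Loop regrets: 300, 60, 40, 180, 0 → max 300
Smallest max regret = 210 → Bypass.

Bypass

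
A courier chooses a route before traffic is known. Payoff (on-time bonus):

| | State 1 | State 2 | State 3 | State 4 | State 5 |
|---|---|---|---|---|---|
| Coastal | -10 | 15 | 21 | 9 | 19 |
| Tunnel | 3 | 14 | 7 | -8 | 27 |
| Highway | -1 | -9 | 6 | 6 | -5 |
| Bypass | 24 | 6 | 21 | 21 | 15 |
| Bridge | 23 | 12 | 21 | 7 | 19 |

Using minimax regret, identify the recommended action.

Bypass

Column bests: State 1=24, State 2=15, State 3=21, State 4=21, State 5=27.
Coastal regrets: 34, 0, 0, 12, 8 → max 34
Tunnel regrets: 21, 1, 14, 29, 0 → max 29
Highway regrets: 25, 24, 15, 15, 32 → max 32
Bypass regrets: 0, 9, 0, 0, 12 → max 12
Bridge regrets: 1, 3, 0, 14, 8 → max 14
Smallest max regret = 12 → Bypass.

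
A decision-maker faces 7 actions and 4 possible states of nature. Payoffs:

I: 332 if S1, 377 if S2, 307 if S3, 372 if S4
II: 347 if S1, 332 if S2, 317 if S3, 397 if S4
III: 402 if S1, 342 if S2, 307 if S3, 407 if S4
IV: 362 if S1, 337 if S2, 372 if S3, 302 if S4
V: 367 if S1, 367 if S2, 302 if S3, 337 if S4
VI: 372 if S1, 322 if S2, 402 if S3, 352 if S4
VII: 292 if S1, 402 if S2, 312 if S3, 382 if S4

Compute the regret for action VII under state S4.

25

Best payoff under S4 is 407.
Regret = 407 − 382 = 25.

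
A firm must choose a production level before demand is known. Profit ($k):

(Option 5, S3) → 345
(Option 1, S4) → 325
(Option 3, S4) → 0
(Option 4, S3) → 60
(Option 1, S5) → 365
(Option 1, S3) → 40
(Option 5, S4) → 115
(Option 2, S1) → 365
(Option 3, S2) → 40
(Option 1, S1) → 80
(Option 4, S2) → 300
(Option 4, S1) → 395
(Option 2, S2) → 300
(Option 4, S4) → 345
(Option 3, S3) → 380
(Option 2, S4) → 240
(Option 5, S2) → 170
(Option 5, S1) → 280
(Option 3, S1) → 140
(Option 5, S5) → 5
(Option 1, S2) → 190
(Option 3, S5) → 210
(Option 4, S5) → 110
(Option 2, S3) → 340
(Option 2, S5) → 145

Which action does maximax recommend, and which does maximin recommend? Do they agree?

maximax → Option 4; maximin → Option 2 (disagree)

Row maxima: Option 1=365, Option 2=365, Option 3=380, Option 4=395, Option 5=345
Best best-case = 395 → Option 4.
Row minima: Option 1=40, Option 2=145, Option 3=0, Option 4=60, Option 5=5
Best worst-case = 145 → Option 2.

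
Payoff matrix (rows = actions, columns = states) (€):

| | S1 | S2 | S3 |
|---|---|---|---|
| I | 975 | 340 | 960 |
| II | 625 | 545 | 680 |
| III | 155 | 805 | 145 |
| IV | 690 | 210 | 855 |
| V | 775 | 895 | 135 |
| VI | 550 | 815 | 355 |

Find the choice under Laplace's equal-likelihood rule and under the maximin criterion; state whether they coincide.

Row averages: I=2275/3, II=1850/3, III=1105/3, IV=585, V=1805/3, VI=1720/3
Highest average = 2275/3 → I.
Row minima: I=340, II=545, III=145, IV=210, V=135, VI=355
Best worst-case = 545 → II.

laplace → I; maximin → II (disagree)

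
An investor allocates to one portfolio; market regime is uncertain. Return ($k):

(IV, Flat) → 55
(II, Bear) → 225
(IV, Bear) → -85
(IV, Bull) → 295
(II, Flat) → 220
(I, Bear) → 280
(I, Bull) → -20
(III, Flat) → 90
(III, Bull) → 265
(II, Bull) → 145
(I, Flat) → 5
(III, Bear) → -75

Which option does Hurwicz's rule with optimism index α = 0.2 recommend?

II

I: 0.2·280 + 0.8·(-20) = 40
II: 0.2·225 + 0.8·145 = 161
III: 0.2·265 + 0.8·(-75) = -7
IV: 0.2·295 + 0.8·(-85) = -9
Highest Hurwicz score = 161 → II.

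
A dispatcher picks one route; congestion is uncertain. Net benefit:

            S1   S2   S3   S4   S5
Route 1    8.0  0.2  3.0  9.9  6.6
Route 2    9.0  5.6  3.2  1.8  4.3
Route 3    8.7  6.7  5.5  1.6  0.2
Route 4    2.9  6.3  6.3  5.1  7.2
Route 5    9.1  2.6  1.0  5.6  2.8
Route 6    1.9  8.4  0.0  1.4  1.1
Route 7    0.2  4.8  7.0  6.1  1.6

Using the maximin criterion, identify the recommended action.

Row minima: Route 1=0.2, Route 2=1.8, Route 3=0.2, Route 4=2.9, Route 5=1.0, Route 6=0.0, Route 7=0.2
Best worst-case = 2.9 → Route 4.

Route 4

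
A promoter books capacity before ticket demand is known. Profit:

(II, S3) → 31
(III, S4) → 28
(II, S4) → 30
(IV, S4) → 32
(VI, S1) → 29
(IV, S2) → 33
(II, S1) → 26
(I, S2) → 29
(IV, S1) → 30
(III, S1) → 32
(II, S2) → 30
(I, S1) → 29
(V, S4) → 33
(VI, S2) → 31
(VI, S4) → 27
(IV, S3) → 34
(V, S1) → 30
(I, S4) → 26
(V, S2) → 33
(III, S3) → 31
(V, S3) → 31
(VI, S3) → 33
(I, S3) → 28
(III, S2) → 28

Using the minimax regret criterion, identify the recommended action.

Column bests: S1=32, S2=33, S3=34, S4=33.
I regrets: 3, 4, 6, 7 → max 7
II regrets: 6, 3, 3, 3 → max 6
III regrets: 0, 5, 3, 5 → max 5
IV regrets: 2, 0, 0, 1 → max 2
V regrets: 2, 0, 3, 0 → max 3
VI regrets: 3, 2, 1, 6 → max 6
Smallest max regret = 2 → IV.

IV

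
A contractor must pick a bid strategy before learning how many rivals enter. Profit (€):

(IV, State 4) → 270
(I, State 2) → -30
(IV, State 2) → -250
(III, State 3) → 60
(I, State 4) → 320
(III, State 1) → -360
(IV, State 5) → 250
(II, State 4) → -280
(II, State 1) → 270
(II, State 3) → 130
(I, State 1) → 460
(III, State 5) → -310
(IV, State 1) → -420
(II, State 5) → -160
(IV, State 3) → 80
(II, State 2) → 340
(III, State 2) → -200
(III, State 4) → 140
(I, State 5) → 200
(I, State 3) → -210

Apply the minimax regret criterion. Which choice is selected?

I

Column bests: State 1=460, State 2=340, State 3=130, State 4=320, State 5=250.
I regrets: 0, 370, 340, 0, 50 → max 370
II regrets: 190, 0, 0, 600, 410 → max 600
III regrets: 820, 540, 70, 180, 560 → max 820
IV regrets: 880, 590, 50, 50, 0 → max 880
Smallest max regret = 370 → I.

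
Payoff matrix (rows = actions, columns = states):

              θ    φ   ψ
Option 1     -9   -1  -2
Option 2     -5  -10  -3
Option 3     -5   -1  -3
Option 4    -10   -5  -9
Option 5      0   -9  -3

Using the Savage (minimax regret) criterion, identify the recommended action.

Option 3

Column bests: θ=0, φ=-1, ψ=-2.
Option 1 regrets: 9, 0, 0 → max 9
Option 2 regrets: 5, 9, 1 → max 9
Option 3 regrets: 5, 0, 1 → max 5
Option 4 regrets: 10, 4, 7 → max 10
Option 5 regrets: 0, 8, 1 → max 8
Smallest max regret = 5 → Option 3.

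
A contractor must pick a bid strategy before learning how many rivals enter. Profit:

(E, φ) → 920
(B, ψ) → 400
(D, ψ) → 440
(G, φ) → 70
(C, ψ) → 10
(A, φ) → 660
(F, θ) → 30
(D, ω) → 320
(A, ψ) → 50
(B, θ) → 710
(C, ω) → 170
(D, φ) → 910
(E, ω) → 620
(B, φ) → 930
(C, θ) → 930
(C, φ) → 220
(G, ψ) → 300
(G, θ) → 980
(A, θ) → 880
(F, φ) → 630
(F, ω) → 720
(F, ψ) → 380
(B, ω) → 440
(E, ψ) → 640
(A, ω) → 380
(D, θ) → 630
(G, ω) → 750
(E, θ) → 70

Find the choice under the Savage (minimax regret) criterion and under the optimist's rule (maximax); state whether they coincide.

minimax regret → B; maximax → G (disagree)

Column bests: θ=980, φ=930, ψ=640, ω=750.
A regrets: 100, 270, 590, 370 → max 590
B regrets: 270, 0, 240, 310 → max 310
C regrets: 50, 710, 630, 580 → max 710
D regrets: 350, 20, 200, 430 → max 430
E regrets: 910, 10, 0, 130 → max 910
F regrets: 950, 300, 260, 30 → max 950
G regrets: 0, 860, 340, 0 → max 860
Smallest max regret = 310 → B.
Row maxima: A=880, B=930, C=930, D=910, E=920, F=720, G=980
Best best-case = 980 → G.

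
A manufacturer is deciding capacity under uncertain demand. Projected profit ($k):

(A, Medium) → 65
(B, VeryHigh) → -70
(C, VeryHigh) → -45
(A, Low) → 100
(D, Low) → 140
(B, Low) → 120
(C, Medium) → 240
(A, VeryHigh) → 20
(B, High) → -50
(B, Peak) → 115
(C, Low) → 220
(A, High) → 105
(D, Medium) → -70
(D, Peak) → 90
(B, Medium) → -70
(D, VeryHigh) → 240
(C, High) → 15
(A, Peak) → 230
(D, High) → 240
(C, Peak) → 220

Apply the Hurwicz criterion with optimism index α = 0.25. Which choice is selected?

A

A: 0.25·230 + 0.75·20 = 72.5
B: 0.25·120 + 0.75·(-70) = -22.5
C: 0.25·240 + 0.75·(-45) = 26.25
D: 0.25·240 + 0.75·(-70) = 7.5
Highest Hurwicz score = 72.5 → A.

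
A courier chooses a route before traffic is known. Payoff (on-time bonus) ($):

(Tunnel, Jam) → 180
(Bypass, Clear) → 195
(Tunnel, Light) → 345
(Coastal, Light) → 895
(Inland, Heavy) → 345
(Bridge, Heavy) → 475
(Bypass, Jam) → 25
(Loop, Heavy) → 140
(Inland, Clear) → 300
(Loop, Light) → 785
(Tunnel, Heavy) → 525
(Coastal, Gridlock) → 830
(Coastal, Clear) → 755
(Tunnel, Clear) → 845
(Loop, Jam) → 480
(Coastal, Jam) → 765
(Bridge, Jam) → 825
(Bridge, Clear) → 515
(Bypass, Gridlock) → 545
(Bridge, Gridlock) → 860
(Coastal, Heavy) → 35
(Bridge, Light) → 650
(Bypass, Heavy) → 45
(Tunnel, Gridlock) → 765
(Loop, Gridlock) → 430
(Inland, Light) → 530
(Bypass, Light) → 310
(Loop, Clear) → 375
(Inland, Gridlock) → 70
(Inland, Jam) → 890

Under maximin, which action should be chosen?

Bridge

Row minima: Coastal=35, Loop=140, Bypass=25, Tunnel=180, Bridge=475, Inland=70
Best worst-case = 475 → Bridge.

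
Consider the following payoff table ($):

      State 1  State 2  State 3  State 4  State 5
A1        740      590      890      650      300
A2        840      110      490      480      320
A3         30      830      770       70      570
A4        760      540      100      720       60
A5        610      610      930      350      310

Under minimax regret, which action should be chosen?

A1

Column bests: State 1=840, State 2=830, State 3=930, State 4=720, State 5=570.
A1 regrets: 100, 240, 40, 70, 270 → max 270
A2 regrets: 0, 720, 440, 240, 250 → max 720
A3 regrets: 810, 0, 160, 650, 0 → max 810
A4 regrets: 80, 290, 830, 0, 510 → max 830
A5 regrets: 230, 220, 0, 370, 260 → max 370
Smallest max regret = 270 → A1.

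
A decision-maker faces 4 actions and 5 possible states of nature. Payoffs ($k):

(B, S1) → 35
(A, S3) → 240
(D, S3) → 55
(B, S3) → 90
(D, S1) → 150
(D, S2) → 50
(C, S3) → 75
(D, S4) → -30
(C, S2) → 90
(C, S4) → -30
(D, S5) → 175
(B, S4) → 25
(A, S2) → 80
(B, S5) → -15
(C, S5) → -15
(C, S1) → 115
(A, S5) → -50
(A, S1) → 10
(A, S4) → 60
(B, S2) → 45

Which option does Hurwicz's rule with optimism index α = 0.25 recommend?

A

A: 0.25·240 + 0.75·(-50) = 22.5
B: 0.25·90 + 0.75·(-15) = 11.25
C: 0.25·115 + 0.75·(-30) = 6.25
D: 0.25·175 + 0.75·(-30) = 21.25
Highest Hurwicz score = 22.5 → A.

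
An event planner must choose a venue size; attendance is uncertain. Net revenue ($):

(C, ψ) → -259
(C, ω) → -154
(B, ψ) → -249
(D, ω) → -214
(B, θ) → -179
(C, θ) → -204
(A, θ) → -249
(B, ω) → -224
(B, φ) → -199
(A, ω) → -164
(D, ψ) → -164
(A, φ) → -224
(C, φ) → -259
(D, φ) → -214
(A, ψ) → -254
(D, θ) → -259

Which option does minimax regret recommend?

Column bests: θ=-179, φ=-199, ψ=-164, ω=-154.
A regrets: 70, 25, 90, 10 → max 90
B regrets: 0, 0, 85, 70 → max 85
C regrets: 25, 60, 95, 0 → max 95
D regrets: 80, 15, 0, 60 → max 80
Smallest max regret = 80 → D.

D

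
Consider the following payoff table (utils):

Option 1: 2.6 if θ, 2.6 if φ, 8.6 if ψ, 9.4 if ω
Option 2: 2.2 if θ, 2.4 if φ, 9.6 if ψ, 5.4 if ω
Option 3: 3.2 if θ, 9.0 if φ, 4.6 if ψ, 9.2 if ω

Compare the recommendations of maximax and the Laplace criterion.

Row maxima: Option 1=9.4, Option 2=9.6, Option 3=9.2
Best best-case = 9.6 → Option 2.
Row averages: Option 1=5.8, Option 2=4.9, Option 3=6.5
Highest average = 6.5 → Option 3.

maximax → Option 2; laplace → Option 3 (disagree)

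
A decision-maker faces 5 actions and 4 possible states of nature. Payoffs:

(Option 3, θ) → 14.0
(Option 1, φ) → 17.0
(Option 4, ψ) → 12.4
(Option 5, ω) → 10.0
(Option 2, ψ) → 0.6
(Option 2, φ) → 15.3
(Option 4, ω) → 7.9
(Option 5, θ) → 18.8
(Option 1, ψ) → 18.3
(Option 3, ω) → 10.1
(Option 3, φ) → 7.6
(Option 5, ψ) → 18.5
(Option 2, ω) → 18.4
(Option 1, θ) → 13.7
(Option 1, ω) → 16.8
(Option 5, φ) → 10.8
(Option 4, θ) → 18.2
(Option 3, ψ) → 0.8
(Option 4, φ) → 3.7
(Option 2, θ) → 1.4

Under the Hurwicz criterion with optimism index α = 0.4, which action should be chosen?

Option 1

Option 1: 0.4·18.3 + 0.6·13.7 = 15.54
Option 2: 0.4·18.4 + 0.6·0.6 = 7.72
Option 3: 0.4·14.0 + 0.6·0.8 = 6.08
Option 4: 0.4·18.2 + 0.6·3.7 = 9.5
Option 5: 0.4·18.8 + 0.6·10.0 = 13.52
Highest Hurwicz score = 15.54 → Option 1.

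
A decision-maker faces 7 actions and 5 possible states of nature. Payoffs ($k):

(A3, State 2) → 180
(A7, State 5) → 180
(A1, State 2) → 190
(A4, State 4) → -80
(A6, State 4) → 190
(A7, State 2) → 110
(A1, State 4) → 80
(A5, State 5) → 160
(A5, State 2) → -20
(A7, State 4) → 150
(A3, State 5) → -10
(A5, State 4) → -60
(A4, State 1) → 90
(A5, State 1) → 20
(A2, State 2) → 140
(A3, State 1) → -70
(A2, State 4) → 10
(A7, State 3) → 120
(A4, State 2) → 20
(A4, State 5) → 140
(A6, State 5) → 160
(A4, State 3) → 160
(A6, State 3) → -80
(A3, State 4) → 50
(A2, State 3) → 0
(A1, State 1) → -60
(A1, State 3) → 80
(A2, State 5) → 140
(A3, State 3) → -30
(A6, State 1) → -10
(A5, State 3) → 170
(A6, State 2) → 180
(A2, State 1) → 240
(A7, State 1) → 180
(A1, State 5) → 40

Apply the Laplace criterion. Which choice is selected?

Row averages: A1=66, A2=106, A3=24, A4=66, A5=54, A6=88, A7=148
Highest average = 148 → A7.

A7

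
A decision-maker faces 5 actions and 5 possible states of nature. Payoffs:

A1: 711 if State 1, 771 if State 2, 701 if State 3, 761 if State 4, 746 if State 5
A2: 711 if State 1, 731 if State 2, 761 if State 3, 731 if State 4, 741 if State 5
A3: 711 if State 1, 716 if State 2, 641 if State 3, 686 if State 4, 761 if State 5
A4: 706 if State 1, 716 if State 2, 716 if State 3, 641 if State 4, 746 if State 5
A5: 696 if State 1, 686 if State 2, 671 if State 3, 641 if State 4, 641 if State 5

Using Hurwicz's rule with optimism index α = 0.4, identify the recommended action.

A1: 0.4·771 + 0.6·701 = 729
A2: 0.4·761 + 0.6·711 = 731
A3: 0.4·761 + 0.6·641 = 689
A4: 0.4·746 + 0.6·641 = 683
A5: 0.4·696 + 0.6·641 = 663
Highest Hurwicz score = 731 → A2.

A2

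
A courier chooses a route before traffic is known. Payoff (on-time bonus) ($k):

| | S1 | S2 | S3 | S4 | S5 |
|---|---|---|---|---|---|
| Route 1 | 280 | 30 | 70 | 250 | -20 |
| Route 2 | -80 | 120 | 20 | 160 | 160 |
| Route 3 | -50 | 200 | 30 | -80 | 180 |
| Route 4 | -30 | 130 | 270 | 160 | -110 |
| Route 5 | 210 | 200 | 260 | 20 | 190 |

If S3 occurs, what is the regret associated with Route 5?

10

Best payoff under S3 is 270.
Regret = 270 − 260 = 10.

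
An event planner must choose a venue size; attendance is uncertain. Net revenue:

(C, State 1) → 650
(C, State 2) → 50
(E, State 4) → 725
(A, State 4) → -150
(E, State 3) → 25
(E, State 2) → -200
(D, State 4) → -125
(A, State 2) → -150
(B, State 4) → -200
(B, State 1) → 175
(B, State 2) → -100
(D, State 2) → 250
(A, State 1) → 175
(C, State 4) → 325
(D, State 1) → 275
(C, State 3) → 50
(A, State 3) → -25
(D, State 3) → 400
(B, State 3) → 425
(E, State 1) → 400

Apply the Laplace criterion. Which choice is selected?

Row averages: A=-37.5, B=75, C=268.75, D=200, E=237.5
Highest average = 268.75 → C.

C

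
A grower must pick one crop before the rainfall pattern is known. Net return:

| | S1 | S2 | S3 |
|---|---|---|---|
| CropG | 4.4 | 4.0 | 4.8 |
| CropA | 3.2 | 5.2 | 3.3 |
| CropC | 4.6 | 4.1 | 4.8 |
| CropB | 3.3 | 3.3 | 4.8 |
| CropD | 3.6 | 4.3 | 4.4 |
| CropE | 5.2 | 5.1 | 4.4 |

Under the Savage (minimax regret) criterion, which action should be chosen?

Column bests: S1=5.2, S2=5.2, S3=4.8.
CropG regrets: 0.8, 1.2, 0.0 → max 1.2
CropA regrets: 2.0, 0.0, 1.5 → max 2.0
CropC regrets: 0.6, 1.1, 0.0 → max 1.1
CropB regrets: 1.9, 1.9, 0.0 → max 1.9
CropD regrets: 1.6, 0.9, 0.4 → max 1.6
CropE regrets: 0.0, 0.1, 0.4 → max 0.4
Smallest max regret = 0.4 → CropE.

CropE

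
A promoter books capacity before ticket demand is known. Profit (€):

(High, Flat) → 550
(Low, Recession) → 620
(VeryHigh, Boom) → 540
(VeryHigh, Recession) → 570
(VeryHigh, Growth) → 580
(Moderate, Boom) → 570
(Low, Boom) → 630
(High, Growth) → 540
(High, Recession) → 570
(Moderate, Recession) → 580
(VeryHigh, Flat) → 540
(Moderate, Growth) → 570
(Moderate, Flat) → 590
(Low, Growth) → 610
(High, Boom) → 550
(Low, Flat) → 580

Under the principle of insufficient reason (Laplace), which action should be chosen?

Low

Row averages: Low=610, Moderate=577.5, High=552.5, VeryHigh=557.5
Highest average = 610 → Low.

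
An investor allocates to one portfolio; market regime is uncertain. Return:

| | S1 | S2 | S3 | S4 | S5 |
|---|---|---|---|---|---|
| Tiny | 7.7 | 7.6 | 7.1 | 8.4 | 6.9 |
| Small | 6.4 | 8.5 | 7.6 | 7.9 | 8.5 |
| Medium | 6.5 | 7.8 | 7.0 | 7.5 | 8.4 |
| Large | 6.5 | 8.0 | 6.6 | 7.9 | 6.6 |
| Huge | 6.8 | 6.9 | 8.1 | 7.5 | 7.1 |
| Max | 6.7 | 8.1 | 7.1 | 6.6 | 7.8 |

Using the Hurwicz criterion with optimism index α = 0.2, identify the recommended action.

Tiny: 0.2·8.4 + 0.8·6.9 = 7.2
Small: 0.2·8.5 + 0.8·6.4 = 6.82
Medium: 0.2·8.4 + 0.8·6.5 = 6.88
Large: 0.2·8.0 + 0.8·6.5 = 6.8
Huge: 0.2·8.1 + 0.8·6.8 = 7.06
Max: 0.2·8.1 + 0.8·6.6 = 6.9
Highest Hurwicz score = 7.2 → Tiny.

Tiny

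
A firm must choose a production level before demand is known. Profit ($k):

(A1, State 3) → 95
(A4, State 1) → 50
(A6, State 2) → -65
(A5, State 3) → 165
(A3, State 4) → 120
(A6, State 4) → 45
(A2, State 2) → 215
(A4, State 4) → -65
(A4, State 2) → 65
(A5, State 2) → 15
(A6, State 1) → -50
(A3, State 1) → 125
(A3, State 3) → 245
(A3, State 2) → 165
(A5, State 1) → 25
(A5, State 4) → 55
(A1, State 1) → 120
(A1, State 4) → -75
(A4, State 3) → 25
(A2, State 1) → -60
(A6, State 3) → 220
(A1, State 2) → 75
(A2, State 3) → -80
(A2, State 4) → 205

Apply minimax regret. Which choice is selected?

Column bests: State 1=125, State 2=215, State 3=245, State 4=205.
A1 regrets: 5, 140, 150, 280 → max 280
A2 regrets: 185, 0, 325, 0 → max 325
A3 regrets: 0, 50, 0, 85 → max 85
A4 regrets: 75, 150, 220, 270 → max 270
A5 regrets: 100, 200, 80, 150 → max 200
A6 regrets: 175, 280, 25, 160 → max 280
Smallest max regret = 85 → A3.

A3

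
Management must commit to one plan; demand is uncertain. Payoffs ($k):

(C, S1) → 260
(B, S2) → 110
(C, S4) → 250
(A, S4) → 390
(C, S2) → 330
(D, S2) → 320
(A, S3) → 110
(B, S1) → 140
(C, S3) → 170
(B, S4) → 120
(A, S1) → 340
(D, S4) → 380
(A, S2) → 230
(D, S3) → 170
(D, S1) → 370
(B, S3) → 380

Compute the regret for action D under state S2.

Best payoff under S2 is 330.
Regret = 330 − 320 = 10.

10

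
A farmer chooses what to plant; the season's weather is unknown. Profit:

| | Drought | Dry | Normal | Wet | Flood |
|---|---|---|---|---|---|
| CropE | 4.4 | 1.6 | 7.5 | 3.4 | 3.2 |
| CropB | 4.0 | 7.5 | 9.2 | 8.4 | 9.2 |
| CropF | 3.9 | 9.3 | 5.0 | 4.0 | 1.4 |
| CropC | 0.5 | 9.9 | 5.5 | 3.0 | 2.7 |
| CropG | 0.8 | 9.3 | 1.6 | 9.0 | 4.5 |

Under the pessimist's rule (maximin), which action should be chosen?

CropB

Row minima: CropE=1.6, CropB=4.0, CropF=1.4, CropC=0.5, CropG=0.8
Best worst-case = 4.0 → CropB.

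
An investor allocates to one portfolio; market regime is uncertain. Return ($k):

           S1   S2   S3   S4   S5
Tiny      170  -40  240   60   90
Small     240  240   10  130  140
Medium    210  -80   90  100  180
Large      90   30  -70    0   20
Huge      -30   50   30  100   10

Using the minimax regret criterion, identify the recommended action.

Column bests: S1=240, S2=240, S3=240, S4=130, S5=180.
Tiny regrets: 70, 280, 0, 70, 90 → max 280
Small regrets: 0, 0, 230, 0, 40 → max 230
Medium regrets: 30, 320, 150, 30, 0 → max 320
Large regrets: 150, 210, 310, 130, 160 → max 310
Huge regrets: 270, 190, 210, 30, 170 → max 270
Smallest max regret = 230 → Small.

Small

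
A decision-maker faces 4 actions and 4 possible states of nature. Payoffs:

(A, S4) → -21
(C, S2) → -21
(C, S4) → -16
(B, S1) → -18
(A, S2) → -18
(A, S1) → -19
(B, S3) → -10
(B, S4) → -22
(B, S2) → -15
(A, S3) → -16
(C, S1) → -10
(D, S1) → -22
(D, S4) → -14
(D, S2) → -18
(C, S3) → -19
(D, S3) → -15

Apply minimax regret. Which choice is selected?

Column bests: S1=-10, S2=-15, S3=-10, S4=-14.
A regrets: 9, 3, 6, 7 → max 9
B regrets: 8, 0, 0, 8 → max 8
C regrets: 0, 6, 9, 2 → max 9
D regrets: 12, 3, 5, 0 → max 12
Smallest max regret = 8 → B.

B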